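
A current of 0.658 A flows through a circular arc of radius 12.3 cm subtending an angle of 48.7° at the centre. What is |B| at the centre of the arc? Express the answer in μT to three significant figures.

B ≈ 0.455 μT

The Biot–Savart field of a circular arc at its centre is B = μ₀Iφ/(4πR), with φ = 0.85 rad.
B = (4π×10⁻⁷ × 0.658 × 0.85) / (4π × 0.123) = 4.55×10⁻⁷ T.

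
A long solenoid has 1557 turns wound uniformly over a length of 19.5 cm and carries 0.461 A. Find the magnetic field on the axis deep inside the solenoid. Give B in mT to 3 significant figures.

Inside a long solenoid, B = μ₀nI with n = 7985 turns/m.
B = 4π×10⁻⁷ × 7985 × 0.461 = 4.63×10⁻³ T.

B ≈ 4.63 mT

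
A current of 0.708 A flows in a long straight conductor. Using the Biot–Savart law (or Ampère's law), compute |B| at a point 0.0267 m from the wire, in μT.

B ≈ 5.30 μT

For an infinitely long straight wire, B = μ₀I/(2πd).
B = (4π×10⁻⁷ × 0.708) / (2π × 0.0267) = 5.30×10⁻⁶ T.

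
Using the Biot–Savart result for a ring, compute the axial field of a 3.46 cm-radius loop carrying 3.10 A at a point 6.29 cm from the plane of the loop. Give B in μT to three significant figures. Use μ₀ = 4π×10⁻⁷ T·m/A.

On the axis of a circular loop, B = μ₀IR² / [2(R²+z²)^(3/2)].
R² + z² = (0.0346)² + (0.0629)² = 0.005154 m², and (R²+z²)^(3/2) = 3.70×10⁻⁴ m³.
B = (4π×10⁻⁷ × 3.10 × 0.001197) / (2 × 3.70×10⁻⁴) = 6.30×10⁻⁶ T.

B ≈ 6.30 μT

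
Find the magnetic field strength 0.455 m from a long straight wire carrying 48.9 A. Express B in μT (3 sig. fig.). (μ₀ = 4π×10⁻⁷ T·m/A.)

B ≈ 21.5 μT

For an infinitely long straight wire, B = μ₀I/(2πd).
B = (4π×10⁻⁷ × 48.9) / (2π × 0.455) = 2.15×10⁻⁵ T.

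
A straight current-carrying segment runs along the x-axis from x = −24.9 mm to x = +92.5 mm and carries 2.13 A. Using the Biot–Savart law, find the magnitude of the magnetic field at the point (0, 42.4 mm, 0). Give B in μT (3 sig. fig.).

B ≈ 7.11 μT

For a finite straight segment, B = (μ₀I/4πd)(sinθ₁ + sinθ₂), where θ₁, θ₂ are the angles from the perpendicular to each end.
The perpendicular distance is d = 0.0424 m; the end-offsets along the wire are a = 0.0249 m and b = 0.0925 m.
sinθ₁ = 0.0249/√(0.0249²+0.0424²) = 0.5064; sinθ₂ = 0.0925/√(0.0925²+0.0424²) = 0.9090.
B = (4π×10⁻⁷ × 2.13) / (4π × 0.0424) × (0.5064 + 0.9090) = 7.11×10⁻⁶ T.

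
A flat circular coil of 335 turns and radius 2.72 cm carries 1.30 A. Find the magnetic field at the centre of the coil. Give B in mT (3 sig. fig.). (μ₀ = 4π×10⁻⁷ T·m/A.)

B ≈ 10.1 mT

For an N-turn flat coil, B = Nμ₀I/(2R) with R = 0.0272 m.
B = 335 × 3.00×10⁻⁵ T = 1.01×10⁻² T.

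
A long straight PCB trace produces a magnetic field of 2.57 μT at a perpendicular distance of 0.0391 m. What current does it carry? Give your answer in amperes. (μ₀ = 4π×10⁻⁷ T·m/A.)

For a long straight wire B = μ₀I/(2πd), so I = 2πdB/μ₀.
I = 2π × 0.0391 × 2.57×10⁻⁶ / (4π×10⁻⁷) = 0.502 A.

I ≈ 0.502 A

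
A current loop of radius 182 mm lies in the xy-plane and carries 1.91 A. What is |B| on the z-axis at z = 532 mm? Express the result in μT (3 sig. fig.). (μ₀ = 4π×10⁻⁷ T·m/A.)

On the axis of a circular loop, B = μ₀IR² / [2(R²+z²)^(3/2)].
R² + z² = (0.182)² + (0.532)² = 0.3161 m², and (R²+z²)^(3/2) = 0.178 m³.
B = (4π×10⁻⁷ × 1.91 × 0.03312) / (2 × 0.178) = 2.24×10⁻⁷ T.

B ≈ 0.224 μT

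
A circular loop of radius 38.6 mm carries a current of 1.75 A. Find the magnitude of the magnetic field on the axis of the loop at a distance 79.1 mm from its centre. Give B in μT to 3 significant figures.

On the axis of a circular loop, B = μ₀IR² / [2(R²+z²)^(3/2)].
R² + z² = (0.0386)² + (0.0791)² = 0.007747 m², and (R²+z²)^(3/2) = 6.82×10⁻⁴ m³.
B = (4π×10⁻⁷ × 1.75 × 0.00149) / (2 × 6.82×10⁻⁴) = 2.40×10⁻⁶ T.

B ≈ 2.40 μT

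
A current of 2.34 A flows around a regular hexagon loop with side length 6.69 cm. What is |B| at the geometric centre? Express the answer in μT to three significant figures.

B ≈ 24.2 μT

Each side is a finite straight segment at perpendicular distance d = a/(2 tan(π/6)) = 0.05794 m from the centre, with end-angles ±π/6.
One side contributes B₁ = (μ₀I/4πd)·2 sin(π/6) = 4.04×10⁻⁶ T.
All 6 sides add in the same direction: B = 6 × 4.04×10⁻⁶ = 2.42×10⁻⁵ T.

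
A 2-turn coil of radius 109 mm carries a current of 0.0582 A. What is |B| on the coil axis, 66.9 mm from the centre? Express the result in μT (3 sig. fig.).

For an N-turn flat coil, B = Nμ₀IR²/[2(R²+z²)^(3/2)] with R = 0.109 m, z = 0.0669 m.
B = 2 × 2.08×10⁻⁷ T = 4.15×10⁻⁷ T.

B ≈ 0.415 μT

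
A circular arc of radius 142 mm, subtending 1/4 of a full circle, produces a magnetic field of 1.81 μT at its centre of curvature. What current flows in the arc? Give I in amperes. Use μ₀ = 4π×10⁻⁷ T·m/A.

I ≈ 1.64 A

For a circular arc, B = μ₀Iφ/(4πR) with φ in radians; here φ = 1.571 rad.
So I = 4πRB/(μ₀φ) = 4π × 0.142 × 1.81×10⁻⁶ / (4π×10⁻⁷ × 1.571) = 1.64 A.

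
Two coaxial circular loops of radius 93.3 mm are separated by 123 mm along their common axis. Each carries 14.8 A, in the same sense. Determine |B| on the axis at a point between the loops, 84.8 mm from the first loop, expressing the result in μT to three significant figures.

Each loop contributes B = μ₀IR²/[2(R²+z²)^(3/2)] on the axis, with z measured from that loop.
Loop 1 (z = 0.0848 m): B₁ = 4.04×10⁻⁵ T. Loop 2 (z = 0.0382 m): B₂ = 7.90×10⁻⁵ T.
The fields add: B = B₁ + B₂ = 1.19×10⁻⁴ T.

B ≈ 119 μT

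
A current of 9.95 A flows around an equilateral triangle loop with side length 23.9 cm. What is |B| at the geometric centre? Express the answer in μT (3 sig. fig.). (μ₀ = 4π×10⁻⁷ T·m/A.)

B ≈ 74.9 μT

Each side is a finite straight segment at perpendicular distance d = a/(2 tan(π/3)) = 0.06899 m from the centre, with end-angles ±π/3.
One side contributes B₁ = (μ₀I/4πd)·2 sin(π/3) = 2.50×10⁻⁵ T.
All 3 sides add in the same direction: B = 3 × 2.50×10⁻⁵ = 7.49×10⁻⁵ T.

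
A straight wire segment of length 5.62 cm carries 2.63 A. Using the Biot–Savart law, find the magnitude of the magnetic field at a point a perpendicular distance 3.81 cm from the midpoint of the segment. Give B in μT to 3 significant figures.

For a finite straight segment, B = (μ₀I/4πd)(sinθ₁ + sinθ₂), where θ₁, θ₂ are the angles from the perpendicular to each end.
The perpendicular from the point meets the wire at its midpoint, so each end is L/2 = 0.0281 m away along the wire.
sinθ₁ = 0.0281/√(0.0281²+0.0381²) = 0.5936; sinθ₂ = 0.0281/√(0.0281²+0.0381²) = 0.5936.
B = (4π×10⁻⁷ × 2.63) / (4π × 0.0381) × (0.5936 + 0.5936) = 8.19×10⁻⁶ T.

B ≈ 8.19 μT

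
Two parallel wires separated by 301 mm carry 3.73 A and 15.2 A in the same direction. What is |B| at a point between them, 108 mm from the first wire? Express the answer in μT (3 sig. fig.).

Each long wire gives B = μ₀I/(2πd). Distances are d₁ = 0.108 m and d₂ = 0.193 m.
B₁ = 6.91×10⁻⁶ T, B₂ = 1.58×10⁻⁵ T.
Between parallel currents the two contributions point in opposite directions, so they subtract. B = |B₁ − B₂| = |6.91×10⁻⁶ − 1.58×10⁻⁵| = 8.84×10⁻⁶ T.

B ≈ 8.84 μT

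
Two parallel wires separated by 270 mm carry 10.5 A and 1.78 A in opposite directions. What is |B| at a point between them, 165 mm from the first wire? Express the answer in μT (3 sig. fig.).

Each long wire gives B = μ₀I/(2πd). Distances are d₁ = 0.165 m and d₂ = 0.105 m.
B₁ = 1.27×10⁻⁵ T, B₂ = 3.39×10⁻⁶ T.
Between antiparallel currents both contributions point the same way, so they add. B = B₁ + B₂ = 1.27×10⁻⁵ + 3.39×10⁻⁶ = 1.61×10⁻⁵ T.

B ≈ 16.1 μT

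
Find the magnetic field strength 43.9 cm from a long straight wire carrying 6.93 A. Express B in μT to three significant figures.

For an infinitely long straight wire, B = μ₀I/(2πd).
B = (4π×10⁻⁷ × 6.93) / (2π × 0.439) = 3.16×10⁻⁶ T.

B ≈ 3.16 μT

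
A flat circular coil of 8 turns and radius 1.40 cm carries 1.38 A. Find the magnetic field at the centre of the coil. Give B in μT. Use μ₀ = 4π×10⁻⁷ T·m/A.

For an N-turn flat coil, B = Nμ₀I/(2R) with R = 0.014 m.
B = 8 × 6.19×10⁻⁵ T = 4.95×10⁻⁴ T.

B ≈ 495 μT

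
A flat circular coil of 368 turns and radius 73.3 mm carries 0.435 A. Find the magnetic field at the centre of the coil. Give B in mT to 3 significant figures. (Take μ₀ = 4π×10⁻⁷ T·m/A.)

For an N-turn flat coil, B = Nμ₀I/(2R) with R = 0.0733 m.
B = 368 × 3.73×10⁻⁶ T = 1.37×10⁻³ T.

B ≈ 1.37 mT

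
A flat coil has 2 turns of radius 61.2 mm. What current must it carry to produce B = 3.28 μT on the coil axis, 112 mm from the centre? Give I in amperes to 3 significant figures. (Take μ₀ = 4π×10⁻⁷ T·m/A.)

I ≈ 1.45 A

For an N-turn coil, B = Nμ₀IR²/[2(R²+z²)^(3/2)] with R = 0.0612 m, z = 0.112 m, so I = 2B(R²+z²)^(3/2)/(Nμ₀R²) = 2 × 3.28×10⁻⁶ × 2.08×10⁻³ / (2 × 4π×10⁻⁷ × 0.003745) = 1.45 A.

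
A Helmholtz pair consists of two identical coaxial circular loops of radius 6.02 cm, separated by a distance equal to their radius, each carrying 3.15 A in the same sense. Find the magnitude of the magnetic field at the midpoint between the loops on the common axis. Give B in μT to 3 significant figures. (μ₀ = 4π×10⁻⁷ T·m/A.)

B ≈ 47.0 μT

Each loop contributes B = μ₀IR²/[2(R²+z²)^(3/2)] on the axis, with z measured from that loop.
Loop 1 (z = 0.0301 m): B₁ = 2.35×10⁻⁵ T. Loop 2 (z = 0.0301 m): B₂ = 2.35×10⁻⁵ T.
The fields add: B = B₁ + B₂ = 4.70×10⁻⁵ T.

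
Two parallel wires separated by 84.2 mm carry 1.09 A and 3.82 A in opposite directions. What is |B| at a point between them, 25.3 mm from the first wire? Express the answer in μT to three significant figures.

B ≈ 21.6 μT

Each long wire gives B = μ₀I/(2πd). Distances are d₁ = 0.0253 m and d₂ = 0.0589 m.
B₁ = 8.62×10⁻⁶ T, B₂ = 1.30×10⁻⁵ T.
Between antiparallel currents both contributions point the same way, so they add. B = B₁ + B₂ = 8.62×10⁻⁶ + 1.30×10⁻⁵ = 2.16×10⁻⁵ T.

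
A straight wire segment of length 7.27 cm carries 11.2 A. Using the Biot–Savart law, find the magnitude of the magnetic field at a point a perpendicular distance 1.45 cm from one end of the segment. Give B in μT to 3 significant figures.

For a finite straight segment, B = (μ₀I/4πd)(sinθ₁ + sinθ₂), where θ₁, θ₂ are the angles from the perpendicular to each end.
The perpendicular foot is at one end, so the two end-offsets along the wire are 0 and L = 0.0727 m.
sinθ₁ = 0/√(0²+0.0145²) = 0.0000; sinθ₂ = 0.0727/√(0.0727²+0.0145²) = 0.9807.
B = (4π×10⁻⁷ × 11.2) / (4π × 0.0145) × (0.0000 + 0.9807) = 7.57×10⁻⁵ T.

B ≈ 75.7 μT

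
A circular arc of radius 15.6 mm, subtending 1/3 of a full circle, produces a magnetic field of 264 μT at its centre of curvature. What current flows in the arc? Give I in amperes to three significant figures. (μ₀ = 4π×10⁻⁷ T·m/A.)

For a circular arc, B = μ₀Iφ/(4πR) with φ in radians; here φ = 2.094 rad.
So I = 4πRB/(μ₀φ) = 4π × 0.0156 × 2.64×10⁻⁴ / (4π×10⁻⁷ × 2.094) = 19.7 A.

I ≈ 19.7 A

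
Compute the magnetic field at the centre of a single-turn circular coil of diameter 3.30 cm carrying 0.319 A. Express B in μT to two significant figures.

At the centre of a circular loop the Biot–Savart law gives B = μ₀I/(2R) (so R = 0.0165 m).
B = (4π×10⁻⁷ × 0.319) / (2 × 0.0165) = 1.21×10⁻⁵ T.

B ≈ 12 μT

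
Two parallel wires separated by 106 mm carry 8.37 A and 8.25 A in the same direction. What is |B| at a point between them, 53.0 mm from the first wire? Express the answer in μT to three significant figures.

Each long wire gives B = μ₀I/(2πd). Distances are d₁ = 0.053 m and d₂ = 0.053 m.
B₁ = 3.16×10⁻⁵ T, B₂ = 3.11×10⁻⁵ T.
Between parallel currents the two contributions point in opposite directions, so they subtract. B = |B₁ − B₂| = |3.16×10⁻⁵ − 3.11×10⁻⁵| = 4.53×10⁻⁷ T.

B ≈ 0.453 μT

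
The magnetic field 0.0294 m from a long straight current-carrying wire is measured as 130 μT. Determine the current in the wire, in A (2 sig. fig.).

I ≈ 19 A

For a long straight wire B = μ₀I/(2πd), so I = 2πdB/μ₀.
I = 2π × 0.0294 × 1.30×10⁻⁴ / (4π×10⁻⁷) = 19.1 A.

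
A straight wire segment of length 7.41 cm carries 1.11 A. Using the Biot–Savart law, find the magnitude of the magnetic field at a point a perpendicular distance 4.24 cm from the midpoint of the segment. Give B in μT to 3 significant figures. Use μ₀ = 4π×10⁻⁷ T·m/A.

B ≈ 3.45 μT

For a finite straight segment, B = (μ₀I/4πd)(sinθ₁ + sinθ₂), where θ₁, θ₂ are the angles from the perpendicular to each end.
The perpendicular from the point meets the wire at its midpoint, so each end is L/2 = 0.03705 m away along the wire.
sinθ₁ = 0.03705/√(0.03705²+0.0424²) = 0.6580; sinθ₂ = 0.03705/√(0.03705²+0.0424²) = 0.6580.
B = (4π×10⁻⁷ × 1.11) / (4π × 0.0424) × (0.6580 + 0.6580) = 3.45×10⁻⁶ T.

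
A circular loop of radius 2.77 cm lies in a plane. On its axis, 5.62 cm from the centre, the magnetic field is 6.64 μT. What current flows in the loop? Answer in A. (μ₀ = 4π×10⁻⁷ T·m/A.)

I ≈ 3.39 A

On the axis of a loop, B = μ₀IR²/[2(R²+z²)^(3/2)], so I = 2B(R²+z²)^(3/2)/(μ₀R²).
R² + z² = 0.0007673 + 0.003158 = 0.003926 m²; raised to 3/2 gives 2.46×10⁻⁴ m³.
I = 2 × 6.64×10⁻⁶ × 2.46×10⁻⁴ / (1.26×10⁻⁶ × 0.0007673) = 3.39 A.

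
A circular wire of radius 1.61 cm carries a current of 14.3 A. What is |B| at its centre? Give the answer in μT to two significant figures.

B ≈ 560 μT

At the centre of a circular loop the Biot–Savart law gives B = μ₀I/(2R).
B = (4π×10⁻⁷ × 14.3) / (2 × 0.0161) = 5.58×10⁻⁴ T.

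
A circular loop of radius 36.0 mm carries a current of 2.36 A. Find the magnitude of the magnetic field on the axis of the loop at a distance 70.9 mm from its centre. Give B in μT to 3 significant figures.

B ≈ 3.82 μT

On the axis of a circular loop, B = μ₀IR² / [2(R²+z²)^(3/2)].
R² + z² = (0.036)² + (0.0709)² = 0.006323 m², and (R²+z²)^(3/2) = 5.03×10⁻⁴ m³.
B = (4π×10⁻⁷ × 2.36 × 0.001296) / (2 × 5.03×10⁻⁴) = 3.82×10⁻⁶ T.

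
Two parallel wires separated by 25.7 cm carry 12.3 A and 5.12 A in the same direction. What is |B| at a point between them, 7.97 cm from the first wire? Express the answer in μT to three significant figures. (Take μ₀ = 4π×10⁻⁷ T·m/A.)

Each long wire gives B = μ₀I/(2πd). Distances are d₁ = 0.0797 m and d₂ = 0.1773 m.
B₁ = 3.09×10⁻⁵ T, B₂ = 5.78×10⁻⁶ T.
Between parallel currents the two contributions point in opposite directions, so they subtract. B = |B₁ − B₂| = |3.09×10⁻⁵ − 5.78×10⁻⁶| = 2.51×10⁻⁵ T.

B ≈ 25.1 μT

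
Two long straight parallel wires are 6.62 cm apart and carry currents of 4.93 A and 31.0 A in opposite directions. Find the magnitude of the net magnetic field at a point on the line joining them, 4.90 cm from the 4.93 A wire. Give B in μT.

Each long wire gives B = μ₀I/(2πd). Distances are d₁ = 0.049 m and d₂ = 0.0172 m.
B₁ = 2.01×10⁻⁵ T, B₂ = 3.60×10⁻⁴ T.
Between antiparallel currents both contributions point the same way, so they add. B = B₁ + B₂ = 2.01×10⁻⁵ + 3.60×10⁻⁴ = 3.81×10⁻⁴ T.

B ≈ 381 μT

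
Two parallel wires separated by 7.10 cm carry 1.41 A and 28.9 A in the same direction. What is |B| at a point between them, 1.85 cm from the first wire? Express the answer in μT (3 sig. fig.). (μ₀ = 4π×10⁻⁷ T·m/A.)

Each long wire gives B = μ₀I/(2πd). Distances are d₁ = 0.0185 m and d₂ = 0.0525 m.
B₁ = 1.52×10⁻⁵ T, B₂ = 1.10×10⁻⁴ T.
Between parallel currents the two contributions point in opposite directions, so they subtract. B = |B₁ − B₂| = |1.52×10⁻⁵ − 1.10×10⁻⁴| = 9.49×10⁻⁵ T.

B ≈ 94.9 μT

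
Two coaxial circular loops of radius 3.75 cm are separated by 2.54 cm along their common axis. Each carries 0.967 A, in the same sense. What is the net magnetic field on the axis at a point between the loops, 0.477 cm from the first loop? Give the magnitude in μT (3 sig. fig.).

Each loop contributes B = μ₀IR²/[2(R²+z²)^(3/2)] on the axis, with z measured from that loop.
Loop 1 (z = 0.00477 m): B₁ = 1.58×10⁻⁵ T. Loop 2 (z = 0.02063 m): B₂ = 1.09×10⁻⁵ T.
The fields add: B = B₁ + B₂ = 2.67×10⁻⁵ T.

B ≈ 26.7 μT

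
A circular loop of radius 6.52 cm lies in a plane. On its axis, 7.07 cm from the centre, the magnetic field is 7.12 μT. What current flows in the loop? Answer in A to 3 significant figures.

I ≈ 2.37 A

On the axis of a loop, B = μ₀IR²/[2(R²+z²)^(3/2)], so I = 2B(R²+z²)^(3/2)/(μ₀R²).
R² + z² = 0.004251 + 0.004998 = 0.00925 m²; raised to 3/2 gives 8.90×10⁻⁴ m³.
I = 2 × 7.12×10⁻⁶ × 8.90×10⁻⁴ / (1.26×10⁻⁶ × 0.004251) = 2.37 A.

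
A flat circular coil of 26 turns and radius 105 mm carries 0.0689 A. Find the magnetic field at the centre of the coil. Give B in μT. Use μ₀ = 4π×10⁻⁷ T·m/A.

B ≈ 10.7 μT

For an N-turn flat coil, B = Nμ₀I/(2R) with R = 0.105 m.
B = 26 × 4.12×10⁻⁷ T = 1.07×10⁻⁵ T.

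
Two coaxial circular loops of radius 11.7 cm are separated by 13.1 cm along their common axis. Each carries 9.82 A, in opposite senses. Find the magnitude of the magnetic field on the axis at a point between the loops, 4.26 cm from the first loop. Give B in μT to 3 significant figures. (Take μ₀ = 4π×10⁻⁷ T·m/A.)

B ≈ 17.0 μT

Each loop contributes B = μ₀IR²/[2(R²+z²)^(3/2)] on the axis, with z measured from that loop.
Loop 1 (z = 0.0426 m): B₁ = 4.38×10⁻⁵ T. Loop 2 (z = 0.0884 m): B₂ = 2.68×10⁻⁵ T.
The fields oppose: B = |B₁ − B₂| = 1.70×10⁻⁵ T.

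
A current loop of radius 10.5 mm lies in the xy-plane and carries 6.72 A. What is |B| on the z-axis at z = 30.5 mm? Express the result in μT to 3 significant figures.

On the axis of a circular loop, B = μ₀IR² / [2(R²+z²)^(3/2)].
R² + z² = (0.0105)² + (0.0305)² = 0.00104 m², and (R²+z²)^(3/2) = 3.36×10⁻⁵ m³.
B = (4π×10⁻⁷ × 6.72 × 0.0001103) / (2 × 3.36×10⁻⁵) = 1.39×10⁻⁵ T.

B ≈ 13.9 μT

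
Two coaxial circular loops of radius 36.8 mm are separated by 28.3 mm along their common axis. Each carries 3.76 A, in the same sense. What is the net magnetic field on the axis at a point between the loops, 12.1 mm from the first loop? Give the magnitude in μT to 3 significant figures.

B ≈ 104 μT

Each loop contributes B = μ₀IR²/[2(R²+z²)^(3/2)] on the axis, with z measured from that loop.
Loop 1 (z = 0.0121 m): B₁ = 5.50×10⁻⁵ T. Loop 2 (z = 0.0162 m): B₂ = 4.92×10⁻⁵ T.
The fields add: B = B₁ + B₂ = 1.04×10⁻⁴ T.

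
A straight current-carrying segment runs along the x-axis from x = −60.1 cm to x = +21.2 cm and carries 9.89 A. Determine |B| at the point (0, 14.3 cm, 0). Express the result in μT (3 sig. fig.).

For a finite straight segment, B = (μ₀I/4πd)(sinθ₁ + sinθ₂), where θ₁, θ₂ are the angles from the perpendicular to each end.
The perpendicular distance is d = 0.143 m; the end-offsets along the wire are a = 0.601 m and b = 0.212 m.
sinθ₁ = 0.601/√(0.601²+0.143²) = 0.9728; sinθ₂ = 0.212/√(0.212²+0.143²) = 0.8290.
B = (4π×10⁻⁷ × 9.89) / (4π × 0.143) × (0.9728 + 0.8290) = 1.25×10⁻⁵ T.

B ≈ 12.5 μT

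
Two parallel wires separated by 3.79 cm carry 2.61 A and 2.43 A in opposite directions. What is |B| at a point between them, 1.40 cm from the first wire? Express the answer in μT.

B ≈ 57.6 μT

Each long wire gives B = μ₀I/(2πd). Distances are d₁ = 0.014 m and d₂ = 0.0239 m.
B₁ = 3.73×10⁻⁵ T, B₂ = 2.03×10⁻⁵ T.
Between antiparallel currents both contributions point the same way, so they add. B = B₁ + B₂ = 3.73×10⁻⁵ + 2.03×10⁻⁵ = 5.76×10⁻⁵ T.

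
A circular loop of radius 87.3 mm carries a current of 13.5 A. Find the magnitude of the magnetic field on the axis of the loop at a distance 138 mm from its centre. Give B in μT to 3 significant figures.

B ≈ 14.8 μT

On the axis of a circular loop, B = μ₀IR² / [2(R²+z²)^(3/2)].
R² + z² = (0.0873)² + (0.138)² = 0.02667 m², and (R²+z²)^(3/2) = 4.35×10⁻³ m³.
B = (4π×10⁻⁷ × 13.5 × 0.007621) / (2 × 4.35×10⁻³) = 1.48×10⁻⁵ T.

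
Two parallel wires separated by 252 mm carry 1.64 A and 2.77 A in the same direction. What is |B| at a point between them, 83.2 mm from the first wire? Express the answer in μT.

Each long wire gives B = μ₀I/(2πd). Distances are d₁ = 0.0832 m and d₂ = 0.1688 m.
B₁ = 3.94×10⁻⁶ T, B₂ = 3.28×10⁻⁶ T.
Between parallel currents the two contributions point in opposite directions, so they subtract. B = |B₁ − B₂| = |3.94×10⁻⁶ − 3.28×10⁻⁶| = 6.60×10⁻⁷ T.

B ≈ 0.660 μT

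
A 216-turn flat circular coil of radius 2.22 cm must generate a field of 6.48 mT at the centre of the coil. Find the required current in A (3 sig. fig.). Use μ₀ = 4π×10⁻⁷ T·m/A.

I ≈ 1.06 A

For an N-turn coil, B = Nμ₀I/(2R) with R = 0.0222 m, so I = 2RB/(Nμ₀) = 2 × 0.0222 × 6.48×10⁻³ / (216 × 4π×10⁻⁷) = 1.06 A.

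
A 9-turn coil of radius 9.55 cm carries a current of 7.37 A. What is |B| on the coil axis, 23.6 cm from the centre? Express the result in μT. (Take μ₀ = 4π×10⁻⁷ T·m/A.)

B ≈ 23.0 μT

For an N-turn flat coil, B = Nμ₀IR²/[2(R²+z²)^(3/2)] with R = 0.0955 m, z = 0.236 m.
B = 9 × 2.56×10⁻⁶ T = 2.30×10⁻⁵ T.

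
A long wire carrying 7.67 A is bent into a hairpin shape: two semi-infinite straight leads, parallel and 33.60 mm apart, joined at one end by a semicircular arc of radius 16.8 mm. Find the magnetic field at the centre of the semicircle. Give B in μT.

B ≈ 235 μT

The semicircular arc contributes B_arc = μ₀I·π/(4πR) = μ₀I/(4R) = 1.43×10⁻⁴ T.
Each semi-infinite lead is at perpendicular distance R = 0.0168 m from the centre, with the perpendicular foot at its near end, so it contributes μ₀I/(4πR); both point the same way, together 9.13×10⁻⁵ T.
Arc and leads all point the same direction: B = 1.43×10⁻⁴ + 9.13×10⁻⁵ = 2.35×10⁻⁴ T.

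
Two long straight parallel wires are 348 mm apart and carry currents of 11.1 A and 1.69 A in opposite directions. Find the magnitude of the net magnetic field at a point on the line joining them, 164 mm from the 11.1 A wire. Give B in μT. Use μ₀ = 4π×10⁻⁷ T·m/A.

Each long wire gives B = μ₀I/(2πd). Distances are d₁ = 0.164 m and d₂ = 0.184 m.
B₁ = 1.35×10⁻⁵ T, B₂ = 1.84×10⁻⁶ T.
Between antiparallel currents both contributions point the same way, so they add. B = B₁ + B₂ = 1.35×10⁻⁵ + 1.84×10⁻⁶ = 1.54×10⁻⁵ T.

B ≈ 15.4 μT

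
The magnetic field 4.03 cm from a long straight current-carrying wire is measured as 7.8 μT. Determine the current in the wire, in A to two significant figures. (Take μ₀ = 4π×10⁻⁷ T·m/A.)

I ≈ 1.6 A

For a long straight wire B = μ₀I/(2πd), so I = 2πdB/μ₀.
I = 2π × 0.0403 × 7.80×10⁻⁶ / (4π×10⁻⁷) = 1.57 A.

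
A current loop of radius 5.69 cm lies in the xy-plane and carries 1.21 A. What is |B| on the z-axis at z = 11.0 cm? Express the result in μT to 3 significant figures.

B ≈ 1.30 μT

On the axis of a circular loop, B = μ₀IR² / [2(R²+z²)^(3/2)].
R² + z² = (0.0569)² + (0.11)² = 0.01534 m², and (R²+z²)^(3/2) = 1.90×10⁻³ m³.
B = (4π×10⁻⁷ × 1.21 × 0.003238) / (2 × 1.90×10⁻³) = 1.30×10⁻⁶ T.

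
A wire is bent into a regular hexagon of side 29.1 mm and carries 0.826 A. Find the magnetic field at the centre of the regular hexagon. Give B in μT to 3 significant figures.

Each side is a finite straight segment at perpendicular distance d = a/(2 tan(π/6)) = 0.0252 m from the centre, with end-angles ±π/6.
One side contributes B₁ = (μ₀I/4πd)·2 sin(π/6) = 3.28×10⁻⁶ T.
All 6 sides add in the same direction: B = 6 × 3.28×10⁻⁶ = 1.97×10⁻⁵ T.

B ≈ 19.7 μT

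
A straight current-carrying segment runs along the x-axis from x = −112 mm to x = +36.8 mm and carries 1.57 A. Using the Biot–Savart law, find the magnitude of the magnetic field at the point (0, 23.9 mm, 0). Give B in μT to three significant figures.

For a finite straight segment, B = (μ₀I/4πd)(sinθ₁ + sinθ₂), where θ₁, θ₂ are the angles from the perpendicular to each end.
The perpendicular distance is d = 0.0239 m; the end-offsets along the wire are a = 0.112 m and b = 0.0368 m.
sinθ₁ = 0.112/√(0.112²+0.0239²) = 0.9780; sinθ₂ = 0.0368/√(0.0368²+0.0239²) = 0.8387.
B = (4π×10⁻⁷ × 1.57) / (4π × 0.0239) × (0.9780 + 0.8387) = 1.19×10⁻⁵ T.

B ≈ 11.9 μT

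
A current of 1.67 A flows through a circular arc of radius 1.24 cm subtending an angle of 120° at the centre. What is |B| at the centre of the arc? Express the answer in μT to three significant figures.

The Biot–Savart field of a circular arc at its centre is B = μ₀Iφ/(4πR), with φ = 2.094 rad.
B = (4π×10⁻⁷ × 1.67 × 2.094) / (4π × 0.0124) = 2.82×10⁻⁵ T.

B ≈ 28.2 μT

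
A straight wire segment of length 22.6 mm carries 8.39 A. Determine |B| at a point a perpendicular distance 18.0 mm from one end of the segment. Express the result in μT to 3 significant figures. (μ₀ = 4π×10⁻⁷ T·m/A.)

For a finite straight segment, B = (μ₀I/4πd)(sinθ₁ + sinθ₂), where θ₁, θ₂ are the angles from the perpendicular to each end.
The perpendicular foot is at one end, so the two end-offsets along the wire are 0 and L = 0.0226 m.
sinθ₁ = 0/√(0²+0.018²) = 0.0000; sinθ₂ = 0.0226/√(0.0226²+0.018²) = 0.7822.
B = (4π×10⁻⁷ × 8.39) / (4π × 0.018) × (0.0000 + 0.7822) = 3.65×10⁻⁵ T.

B ≈ 36.5 μT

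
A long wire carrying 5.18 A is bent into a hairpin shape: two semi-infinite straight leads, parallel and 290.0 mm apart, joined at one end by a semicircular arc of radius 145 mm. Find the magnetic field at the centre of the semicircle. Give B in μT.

The semicircular arc contributes B_arc = μ₀I·π/(4πR) = μ₀I/(4R) = 1.12×10⁻⁵ T.
Each semi-infinite lead is at perpendicular distance R = 0.145 m from the centre, with the perpendicular foot at its near end, so it contributes μ₀I/(4πR); both point the same way, together 7.14×10⁻⁶ T.
Arc and leads all point the same direction: B = 1.12×10⁻⁵ + 7.14×10⁻⁶ = 1.84×10⁻⁵ T.

B ≈ 18.4 μT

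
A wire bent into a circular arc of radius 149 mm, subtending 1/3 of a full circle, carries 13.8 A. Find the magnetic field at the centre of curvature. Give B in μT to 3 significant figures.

B ≈ 19.4 μT

The Biot–Savart field of a circular arc at its centre is B = μ₀Iφ/(4πR), with φ = 2.094 rad.
B = (4π×10⁻⁷ × 13.8 × 2.094) / (4π × 0.149) = 1.94×10⁻⁵ T.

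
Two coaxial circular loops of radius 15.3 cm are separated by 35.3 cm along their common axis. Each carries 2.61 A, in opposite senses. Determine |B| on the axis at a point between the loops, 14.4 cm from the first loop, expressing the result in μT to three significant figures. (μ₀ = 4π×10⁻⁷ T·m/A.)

B ≈ 1.93 μT

Each loop contributes B = μ₀IR²/[2(R²+z²)^(3/2)] on the axis, with z measured from that loop.
Loop 1 (z = 0.144 m): B₁ = 4.14×10⁻⁶ T. Loop 2 (z = 0.209 m): B₂ = 2.21×10⁻⁶ T.
The fields oppose: B = |B₁ − B₂| = 1.93×10⁻⁶ T.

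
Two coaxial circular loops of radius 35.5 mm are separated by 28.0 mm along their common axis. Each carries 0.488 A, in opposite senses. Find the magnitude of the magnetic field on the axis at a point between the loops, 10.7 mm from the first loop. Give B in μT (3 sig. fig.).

Each loop contributes B = μ₀IR²/[2(R²+z²)^(3/2)] on the axis, with z measured from that loop.
Loop 1 (z = 0.0107 m): B₁ = 7.58×10⁻⁶ T. Loop 2 (z = 0.0173 m): B₂ = 6.27×10⁻⁶ T.
The fields oppose: B = |B₁ − B₂| = 1.31×10⁻⁶ T.

B ≈ 1.31 μT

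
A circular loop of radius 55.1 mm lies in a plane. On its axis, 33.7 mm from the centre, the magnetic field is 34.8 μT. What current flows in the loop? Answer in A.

I ≈ 4.92 A

On the axis of a loop, B = μ₀IR²/[2(R²+z²)^(3/2)], so I = 2B(R²+z²)^(3/2)/(μ₀R²).
R² + z² = 0.003036 + 0.001136 = 0.004172 m²; raised to 3/2 gives 2.69×10⁻⁴ m³.
I = 2 × 3.48×10⁻⁵ × 2.69×10⁻⁴ / (1.26×10⁻⁶ × 0.003036) = 4.92 A.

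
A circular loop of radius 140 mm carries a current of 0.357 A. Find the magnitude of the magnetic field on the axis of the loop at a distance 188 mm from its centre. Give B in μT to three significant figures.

B ≈ 0.341 μT

On the axis of a circular loop, B = μ₀IR² / [2(R²+z²)^(3/2)].
R² + z² = (0.14)² + (0.188)² = 0.05494 m², and (R²+z²)^(3/2) = 1.29×10⁻² m³.
B = (4π×10⁻⁷ × 0.357 × 0.0196) / (2 × 1.29×10⁻²) = 3.41×10⁻⁷ T.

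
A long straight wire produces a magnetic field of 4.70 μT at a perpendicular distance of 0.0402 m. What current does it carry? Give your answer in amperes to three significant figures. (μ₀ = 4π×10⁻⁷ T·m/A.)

For a long straight wire B = μ₀I/(2πd), so I = 2πdB/μ₀.
I = 2π × 0.0402 × 4.70×10⁻⁶ / (4π×10⁻⁷) = 0.945 A.

I ≈ 0.945 A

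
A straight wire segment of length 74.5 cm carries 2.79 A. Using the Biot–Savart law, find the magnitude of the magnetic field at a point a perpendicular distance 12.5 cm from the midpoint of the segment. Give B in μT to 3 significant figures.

For a finite straight segment, B = (μ₀I/4πd)(sinθ₁ + sinθ₂), where θ₁, θ₂ are the angles from the perpendicular to each end.
The perpendicular from the point meets the wire at its midpoint, so each end is L/2 = 0.3725 m away along the wire.
sinθ₁ = 0.3725/√(0.3725²+0.125²) = 0.9480; sinθ₂ = 0.3725/√(0.3725²+0.125²) = 0.9480.
B = (4π×10⁻⁷ × 2.79) / (4π × 0.125) × (0.9480 + 0.9480) = 4.23×10⁻⁶ T.

B ≈ 4.23 μT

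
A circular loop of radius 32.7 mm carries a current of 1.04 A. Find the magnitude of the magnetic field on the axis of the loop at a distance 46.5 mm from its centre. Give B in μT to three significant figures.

On the axis of a circular loop, B = μ₀IR² / [2(R²+z²)^(3/2)].
R² + z² = (0.0327)² + (0.0465)² = 0.003232 m², and (R²+z²)^(3/2) = 1.84×10⁻⁴ m³.
B = (4π×10⁻⁷ × 1.04 × 0.001069) / (2 × 1.84×10⁻⁴) = 3.80×10⁻⁶ T.

B ≈ 3.80 μT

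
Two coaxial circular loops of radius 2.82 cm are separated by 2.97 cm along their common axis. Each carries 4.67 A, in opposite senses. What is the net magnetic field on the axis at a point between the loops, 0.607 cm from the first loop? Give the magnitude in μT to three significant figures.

Each loop contributes B = μ₀IR²/[2(R²+z²)^(3/2)] on the axis, with z measured from that loop.
Loop 1 (z = 0.00607 m): B₁ = 9.72×10⁻⁵ T. Loop 2 (z = 0.02363 m): B₂ = 4.69×10⁻⁵ T.
The fields oppose: B = |B₁ − B₂| = 5.04×10⁻⁵ T.

B ≈ 50.4 μT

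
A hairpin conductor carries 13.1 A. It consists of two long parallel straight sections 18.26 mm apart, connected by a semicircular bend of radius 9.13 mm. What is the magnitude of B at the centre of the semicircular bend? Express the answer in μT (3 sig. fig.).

The semicircular arc contributes B_arc = μ₀I·π/(4πR) = μ₀I/(4R) = 4.51×10⁻⁴ T.
Each semi-infinite lead is at perpendicular distance R = 0.00913 m from the centre, with the perpendicular foot at its near end, so it contributes μ₀I/(4πR); both point the same way, together 2.87×10⁻⁴ T.
Arc and leads all point the same direction: B = 4.51×10⁻⁴ + 2.87×10⁻⁴ = 7.38×10⁻⁴ T.

B ≈ 738 μT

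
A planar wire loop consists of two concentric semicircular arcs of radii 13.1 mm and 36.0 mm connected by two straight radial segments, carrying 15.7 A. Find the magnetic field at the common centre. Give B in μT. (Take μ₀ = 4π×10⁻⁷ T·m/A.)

B ≈ 240 μT

The radial connectors point toward the centre, so dl × r̂ = 0 and they contribute nothing.
Each semicircle gives μ₀I/(4R): inner arc 3.77×10⁻⁴ T, outer arc 1.37×10⁻⁴ T.
The two arcs carry current in opposite angular senses, so their fields oppose: B = |3.77×10⁻⁴ − 1.37×10⁻⁴| = 2.40×10⁻⁴ T.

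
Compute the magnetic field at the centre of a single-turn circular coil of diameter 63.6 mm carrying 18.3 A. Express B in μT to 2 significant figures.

At the centre of a circular loop the Biot–Savart law gives B = μ₀I/(2R) (so R = 0.0318 m).
B = (4π×10⁻⁷ × 18.3) / (2 × 0.0318) = 3.62×10⁻⁴ T.

B ≈ 360 μT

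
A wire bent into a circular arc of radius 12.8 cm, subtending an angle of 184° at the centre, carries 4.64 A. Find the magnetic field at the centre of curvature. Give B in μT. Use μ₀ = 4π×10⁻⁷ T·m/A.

B ≈ 11.6 μT

The Biot–Savart field of a circular arc at its centre is B = μ₀Iφ/(4πR), with φ = 3.211 rad.
B = (4π×10⁻⁷ × 4.64 × 3.211) / (4π × 0.128) = 1.16×10⁻⁵ T.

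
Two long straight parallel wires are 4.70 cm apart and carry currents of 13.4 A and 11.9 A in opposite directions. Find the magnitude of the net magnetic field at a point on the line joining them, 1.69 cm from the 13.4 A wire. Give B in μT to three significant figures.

B ≈ 238 μT

Each long wire gives B = μ₀I/(2πd). Distances are d₁ = 0.0169 m and d₂ = 0.0301 m.
B₁ = 1.59×10⁻⁴ T, B₂ = 7.91×10⁻⁵ T.
Between antiparallel currents both contributions point the same way, so they add. B = B₁ + B₂ = 1.59×10⁻⁴ + 7.91×10⁻⁵ = 2.38×10⁻⁴ T.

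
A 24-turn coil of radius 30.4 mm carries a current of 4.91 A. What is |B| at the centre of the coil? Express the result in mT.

B ≈ 2.44 mT

For an N-turn flat coil, B = Nμ₀I/(2R) with R = 0.0304 m.
B = 24 × 1.01×10⁻⁴ T = 2.44×10⁻³ T.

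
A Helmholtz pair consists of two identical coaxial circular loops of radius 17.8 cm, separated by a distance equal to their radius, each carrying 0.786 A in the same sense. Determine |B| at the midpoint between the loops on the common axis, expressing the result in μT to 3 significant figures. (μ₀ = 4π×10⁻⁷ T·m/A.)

Each loop contributes B = μ₀IR²/[2(R²+z²)^(3/2)] on the axis, with z measured from that loop.
Loop 1 (z = 0.089 m): B₁ = 1.99×10⁻⁶ T. Loop 2 (z = 0.089 m): B₂ = 1.99×10⁻⁶ T.
The fields add: B = B₁ + B₂ = 3.97×10⁻⁶ T.

B ≈ 3.97 μT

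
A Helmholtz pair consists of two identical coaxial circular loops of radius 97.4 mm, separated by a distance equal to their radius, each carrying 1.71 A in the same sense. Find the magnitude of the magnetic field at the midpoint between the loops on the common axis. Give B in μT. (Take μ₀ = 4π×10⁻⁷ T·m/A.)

B ≈ 15.8 μT

Each loop contributes B = μ₀IR²/[2(R²+z²)^(3/2)] on the axis, with z measured from that loop.
Loop 1 (z = 0.0487 m): B₁ = 7.89×10⁻⁶ T. Loop 2 (z = 0.0487 m): B₂ = 7.89×10⁻⁶ T.
The fields add: B = B₁ + B₂ = 1.58×10⁻⁵ T.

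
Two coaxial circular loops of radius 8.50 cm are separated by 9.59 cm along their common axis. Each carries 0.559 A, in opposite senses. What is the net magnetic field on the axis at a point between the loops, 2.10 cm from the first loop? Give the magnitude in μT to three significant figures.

B ≈ 2.04 μT

Each loop contributes B = μ₀IR²/[2(R²+z²)^(3/2)] on the axis, with z measured from that loop.
Loop 1 (z = 0.021 m): B₁ = 3.78×10⁻⁶ T. Loop 2 (z = 0.0749 m): B₂ = 1.75×10⁻⁶ T.
The fields oppose: B = |B₁ − B₂| = 2.04×10⁻⁶ T.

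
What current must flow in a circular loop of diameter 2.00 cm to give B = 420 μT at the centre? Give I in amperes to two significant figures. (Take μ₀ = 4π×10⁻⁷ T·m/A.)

At the centre of a circular loop B = μ₀I/(2R), so I = 2RB/μ₀.
With R = 0.01 m, I = 2 × 0.01 × 4.20×10⁻⁴ / (4π×10⁻⁷) = 6.68 A.

I ≈ 6.7 A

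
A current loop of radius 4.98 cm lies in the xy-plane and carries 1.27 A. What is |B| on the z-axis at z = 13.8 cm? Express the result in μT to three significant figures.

B ≈ 0.627 μT

On the axis of a circular loop, B = μ₀IR² / [2(R²+z²)^(3/2)].
R² + z² = (0.0498)² + (0.138)² = 0.02152 m², and (R²+z²)^(3/2) = 3.16×10⁻³ m³.
B = (4π×10⁻⁷ × 1.27 × 0.00248) / (2 × 3.16×10⁻³) = 6.27×10⁻⁷ T.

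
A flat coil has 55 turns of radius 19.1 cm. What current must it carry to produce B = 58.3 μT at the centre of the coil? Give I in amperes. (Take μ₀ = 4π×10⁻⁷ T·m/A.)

For an N-turn coil, B = Nμ₀I/(2R) with R = 0.191 m, so I = 2RB/(Nμ₀) = 2 × 0.191 × 5.83×10⁻⁵ / (55 × 4π×10⁻⁷) = 0.322 A.

I ≈ 0.322 A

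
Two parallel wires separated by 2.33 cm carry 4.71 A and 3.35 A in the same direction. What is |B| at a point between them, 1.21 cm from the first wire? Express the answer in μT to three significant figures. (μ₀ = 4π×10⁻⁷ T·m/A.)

B ≈ 18.0 μT

Each long wire gives B = μ₀I/(2πd). Distances are d₁ = 0.0121 m and d₂ = 0.0112 m.
B₁ = 7.79×10⁻⁵ T, B₂ = 5.98×10⁻⁵ T.
Between parallel currents the two contributions point in opposite directions, so they subtract. B = |B₁ − B₂| = |7.79×10⁻⁵ − 5.98×10⁻⁵| = 1.80×10⁻⁵ T.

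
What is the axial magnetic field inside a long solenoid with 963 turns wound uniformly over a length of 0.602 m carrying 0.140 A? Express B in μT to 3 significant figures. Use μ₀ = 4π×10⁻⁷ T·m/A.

Inside a long solenoid, B = μ₀nI with n = 1600 turns/m.
B = 4π×10⁻⁷ × 1600 × 0.140 = 2.81×10⁻⁴ T.

B ≈ 281 μT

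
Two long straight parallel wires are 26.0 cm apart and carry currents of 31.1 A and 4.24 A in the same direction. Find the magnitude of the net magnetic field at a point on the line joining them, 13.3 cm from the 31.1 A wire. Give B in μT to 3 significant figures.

Each long wire gives B = μ₀I/(2πd). Distances are d₁ = 0.133 m and d₂ = 0.127 m.
B₁ = 4.68×10⁻⁵ T, B₂ = 6.68×10⁻⁶ T.
Between parallel currents the two contributions point in opposite directions, so they subtract. B = |B₁ − B₂| = |4.68×10⁻⁵ − 6.68×10⁻⁶| = 4.01×10⁻⁵ T.

B ≈ 40.1 μT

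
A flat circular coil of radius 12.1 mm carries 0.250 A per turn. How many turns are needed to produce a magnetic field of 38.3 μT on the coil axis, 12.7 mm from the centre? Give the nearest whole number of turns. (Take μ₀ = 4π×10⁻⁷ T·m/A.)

For an N-turn coil, B = Nμ₀IR²/[2(R²+z²)^(3/2)]. A single turn gives B₁ = 4.26×10⁻⁶ T with R = 0.0121 m, z = 0.0127 m.
N = B/B₁ = 3.83×10⁻⁵ / 4.26×10⁻⁶ = 8.99.

N = 9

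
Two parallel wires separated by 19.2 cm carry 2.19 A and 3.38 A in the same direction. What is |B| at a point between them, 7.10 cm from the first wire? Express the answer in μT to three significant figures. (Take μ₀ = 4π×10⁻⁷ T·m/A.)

B ≈ 0.582 μT

Each long wire gives B = μ₀I/(2πd). Distances are d₁ = 0.071 m and d₂ = 0.121 m.
B₁ = 6.17×10⁻⁶ T, B₂ = 5.59×10⁻⁶ T.
Between parallel currents the two contributions point in opposite directions, so they subtract. B = |B₁ − B₂| = |6.17×10⁻⁶ − 5.59×10⁻⁶| = 5.82×10⁻⁷ T.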